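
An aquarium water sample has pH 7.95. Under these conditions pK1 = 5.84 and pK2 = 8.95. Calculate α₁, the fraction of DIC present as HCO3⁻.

α₁ = 1 / (1 + [H⁺]/K1 + K2/[H⁺]) = 1 / (1 + 10^-2.11 + 10^-1.00)
   = 1 / (1 + 0.0077625 + 0.10000) = 1/1.1078 = 0.9027

α₁ = 0.903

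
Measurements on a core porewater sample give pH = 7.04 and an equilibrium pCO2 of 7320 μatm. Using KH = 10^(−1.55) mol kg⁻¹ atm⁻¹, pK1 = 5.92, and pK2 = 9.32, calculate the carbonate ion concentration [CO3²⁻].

[CO3²⁻] = 14.3 μmol/kg

[CO2*] = KH · pCO2 = 10^(−1.55) × 7320×10^-6 = 2.063×10^-4 mol/kg
α₀ = 1/(1 + K1/[H⁺] + K1K2/[H⁺]²) = 1/(1 + 10^+1.12 + 10^-1.16) = 0.07017
DIC = [CO2*]/α₀ = 2.063×10^-4 / 0.07017 = 2.940 mmol/kg
[CO3²⁻] = α₂·DIC; α₂ = 0.004854, so [CO3²⁻] = 0.004854 × 2.940 = 0.0143 mmol/kg = 14.3 μmol/kg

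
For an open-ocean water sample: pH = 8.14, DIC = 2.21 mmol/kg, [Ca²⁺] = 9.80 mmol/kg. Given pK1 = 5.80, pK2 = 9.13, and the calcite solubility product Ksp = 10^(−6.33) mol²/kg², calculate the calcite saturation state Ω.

Ω = 4.28

α₂ = 1 / (1 + [H⁺]/K2 + [H⁺]²/(K1K2)) = 1 / (1 + 10^+0.99 + 10^-1.35)
   = 1 / (1 + 9.7724 + 0.044668) = 1/10.817 = 0.09245
[CO3²⁻] = α₂ × DIC = 0.09245 × 2.21 = 0.2043 mmol/kg
Ksp = 10^(−6.33) = 4.677×10^-7
Ω = [Ca²⁺][CO3²⁻]/Ksp = (9.80×10^-3)(2.043×10^-4) / 4.677×10^-7 = 4.28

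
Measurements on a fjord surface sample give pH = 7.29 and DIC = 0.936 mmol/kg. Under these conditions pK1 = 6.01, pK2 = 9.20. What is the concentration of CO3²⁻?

α₂ = 1 / (1 + [H⁺]/K2 + [H⁺]²/(K1K2)) = 1 / (1 + 10^+1.91 + 10^+0.63)
   = 1 / (1 + 81.283 + 4.2658) = 1/86.549 = 0.01155
[CO3²⁻] = α₂ × DIC = 0.01155 × 0.936 = 0.0108 mmol/kg = 10.8 μmol/kg

[CO3²⁻] = 10.8 μmol/kg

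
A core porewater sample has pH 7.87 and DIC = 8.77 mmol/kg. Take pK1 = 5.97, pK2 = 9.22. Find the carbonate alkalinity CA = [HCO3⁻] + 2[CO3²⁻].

CA = [HCO3⁻] + 2[CO3²⁻] = (α₁ + 2α₂)·DIC
At pH 7.87: [H⁺]/K1 = 10^-1.90 = 0.012589, K2/[H⁺] = 10^-1.35 = 0.044668
α₁ = 1/(1 + 0.012589 + 0.044668) = 1/1.0573 = 0.9458; α₂ = α₁·K2/[H⁺] = 0.04225
α₁ + 2α₂ = 1.0303
CA = 1.0303 × 8.77 = 9.04 mmol/kg

CA = 9.04 mmol/kg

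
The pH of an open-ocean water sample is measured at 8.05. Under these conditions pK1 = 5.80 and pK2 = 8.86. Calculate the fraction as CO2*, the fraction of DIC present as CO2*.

α₀ = 0.00485

α₀ = 1 / (1 + K1/[H⁺] + K1K2/[H⁺]²) = 1 / (1 + 10^+2.25 + 10^+1.44)
   = 1 / (1 + 177.83 + 27.542) = 1/206.37 = 0.004846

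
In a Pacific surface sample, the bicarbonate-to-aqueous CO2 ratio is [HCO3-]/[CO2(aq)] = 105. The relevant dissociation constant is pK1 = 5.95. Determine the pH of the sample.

From K1 = [H⁺][HCO3-]/[CO2(aq)]:  pH = pK1 + log₁₀([HCO3-]/[CO2(aq)])
log₁₀(105) = +2.021
pH = 5.95 + (+2.021) = 7.97

pH = 7.97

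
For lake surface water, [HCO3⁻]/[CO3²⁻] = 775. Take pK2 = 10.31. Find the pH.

pH = 7.42

From K2 = [H⁺][CO3²⁻]/[HCO3⁻]:  pH = pK2 − log₁₀([HCO3⁻]/[CO3²⁻])
log₁₀(775) = +2.889
pH = 10.31 − (+2.889) = 7.42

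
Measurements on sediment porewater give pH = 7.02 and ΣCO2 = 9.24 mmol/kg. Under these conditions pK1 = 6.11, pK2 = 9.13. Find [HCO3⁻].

α₁ = 1 / (1 + [H⁺]/K1 + K2/[H⁺]) = 1 / (1 + 10^-0.91 + 10^-2.11)
   = 1 / (1 + 0.12303 + 0.0077625) = 1/1.1308 = 0.8843
[HCO3⁻] = α₁ × DIC = 0.8843 × 9.24 = 8.17 mmol/kg

[HCO3⁻] = 8.17 mmol/kg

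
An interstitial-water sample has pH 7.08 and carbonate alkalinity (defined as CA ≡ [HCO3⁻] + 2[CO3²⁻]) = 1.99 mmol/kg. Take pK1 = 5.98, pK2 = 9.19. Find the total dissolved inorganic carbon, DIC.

CA = [HCO3⁻] + 2[CO3²⁻] = (α₁ + 2α₂)·DIC
At pH 7.08: [H⁺]/K1 = 10^-1.10 = 0.079433, K2/[H⁺] = 10^-2.11 = 0.0077625
α₁ = 1/(1 + 0.079433 + 0.0077625) = 1/1.0872 = 0.9198; α₂ = α₁·K2/[H⁺] = 0.007140
α₁ + 2α₂ = 0.9341
DIC = CA / (α₁ + 2α₂) = 1.99 / 0.9341 = 2.13 mmol/kg

DIC = 2.13 mmol/kg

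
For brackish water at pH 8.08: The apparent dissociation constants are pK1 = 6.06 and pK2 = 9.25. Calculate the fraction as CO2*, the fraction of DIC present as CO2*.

α₀ = 1 / (1 + K1/[H⁺] + K1K2/[H⁺]²) = 1 / (1 + 10^+2.02 + 10^+0.85)
   = 1 / (1 + 104.71 + 7.0795) = 1/112.79 = 0.008866

α₀ = 0.00887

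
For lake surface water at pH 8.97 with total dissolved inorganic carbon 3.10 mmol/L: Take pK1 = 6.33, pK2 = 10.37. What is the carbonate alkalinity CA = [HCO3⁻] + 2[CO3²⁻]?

CA = [HCO3⁻] + 2[CO3²⁻] = (α₁ + 2α₂)·DIC
At pH 8.97: [H⁺]/K1 = 10^-2.64 = 0.0022909, K2/[H⁺] = 10^-1.40 = 0.039811
α₁ = 1/(1 + 0.0022909 + 0.039811) = 1/1.0421 = 0.9596; α₂ = α₁·K2/[H⁺] = 0.03820
α₁ + 2α₂ = 1.0360
CA = 1.0360 × 3.10 = 3.21 mmol/L

CA = 3.21 mmol/L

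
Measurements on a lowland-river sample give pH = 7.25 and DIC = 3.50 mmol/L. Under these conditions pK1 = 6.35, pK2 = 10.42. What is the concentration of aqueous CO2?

α₀ = 1 / (1 + K1/[H⁺] + K1K2/[H⁺]²) = 1 / (1 + 10^+0.90 + 10^-2.27)
   = 1 / (1 + 7.9433 + 0.0053703) = 1/8.9487 = 0.1117
[CO2*] = α₀ × DIC = 0.1117 × 3.50 = 0.391 mmol/L

[CO2*] = 0.391 mmol/L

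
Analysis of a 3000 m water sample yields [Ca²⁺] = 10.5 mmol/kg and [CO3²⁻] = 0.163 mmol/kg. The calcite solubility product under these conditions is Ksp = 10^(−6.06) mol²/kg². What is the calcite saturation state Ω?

Ksp = 10^(−6.06) = 8.710×10^-7
Ω = [Ca²⁺][CO3²⁻]/Ksp = (10.5×10^-3)(0.163×10^-3) / 8.710×10^-7 = 1.97

Ω = 1.97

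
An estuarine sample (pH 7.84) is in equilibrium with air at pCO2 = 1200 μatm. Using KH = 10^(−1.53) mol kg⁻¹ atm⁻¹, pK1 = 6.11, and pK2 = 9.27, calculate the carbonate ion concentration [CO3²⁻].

[CO3²⁻] = 0.0707 mmol/kg

[CO2*] = KH · pCO2 = 10^(−1.53) × 1200×10^-6 = 3.541×10^-5 mol/kg
α₀ = 1/(1 + K1/[H⁺] + K1K2/[H⁺]²) = 1/(1 + 10^+1.73 + 10^+0.30) = 0.01764
DIC = [CO2*]/α₀ = 3.541×10^-5 / 0.01764 = 2.008 mmol/kg
[CO3²⁻] = α₂·DIC; α₂ = 0.03519, so [CO3²⁻] = 0.03519 × 2.008 = 0.0707 mmol/kg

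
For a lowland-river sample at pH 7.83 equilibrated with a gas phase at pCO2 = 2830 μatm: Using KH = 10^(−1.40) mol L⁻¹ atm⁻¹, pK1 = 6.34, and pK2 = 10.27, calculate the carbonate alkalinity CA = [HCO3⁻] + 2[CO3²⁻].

CA = 3.51 mmol/L

[CO2*] = KH · pCO2 = 10^(−1.40) × 2830×10^-6 = 1.127×10^-4 mol/L
α₀ = 1/(1 + K1/[H⁺] + K1K2/[H⁺]²) = 1/(1 + 10^+1.49 + 10^-0.95) = 0.03124
DIC = [CO2*]/α₀ = 1.127×10^-4 / 0.03124 = 3.607 mmol/L
CA = (α₁ + 2α₂)·DIC = (0.9653 + 2×0.003505) × 3.607 = 3.51 mmol/L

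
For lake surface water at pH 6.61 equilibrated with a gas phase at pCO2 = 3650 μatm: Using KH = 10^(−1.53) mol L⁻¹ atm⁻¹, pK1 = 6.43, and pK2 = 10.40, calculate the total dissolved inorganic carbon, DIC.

[CO2*] = KH · pCO2 = 10^(−1.53) × 3650×10^-6 = 1.077×10^-4 mol/L
α₀ = 1/(1 + K1/[H⁺] + K1K2/[H⁺]²) = 1/(1 + 10^+0.18 + 10^-3.61) = 0.3978
DIC = [CO2*]/α₀ = 1.077×10^-4 / 0.3978 = 0.271 mmol/L

DIC = 0.271 mmol/L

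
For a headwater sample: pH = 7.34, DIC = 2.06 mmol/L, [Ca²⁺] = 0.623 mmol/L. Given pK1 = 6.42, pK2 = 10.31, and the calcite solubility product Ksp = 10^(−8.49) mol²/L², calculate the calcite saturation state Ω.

Ω = 0.379

α₂ = 1 / (1 + [H⁺]/K2 + [H⁺]²/(K1K2)) = 1 / (1 + 10^+2.97 + 10^+2.05)
   = 1 / (1 + 933.25 + 112.20) = 1/1046.5 = 0.0009556
[CO3²⁻] = α₂ × DIC = 0.0009556 × 2.06 = 0.001969 mmol/L = 1.969 μmol/L
Ksp = 10^(−8.49) = 3.236×10^-9
Ω = [Ca²⁺][CO3²⁻]/Ksp = (0.623×10^-3)(1.969×10^-6) / 3.236×10^-9 = 0.379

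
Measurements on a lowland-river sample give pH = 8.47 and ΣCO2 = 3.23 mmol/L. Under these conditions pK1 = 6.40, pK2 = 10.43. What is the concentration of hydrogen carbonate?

[HCO3⁻] = 3.17 mmol/L

α₁ = 1 / (1 + [H⁺]/K1 + K2/[H⁺]) = 1 / (1 + 10^-2.07 + 10^-1.96)
   = 1 / (1 + 0.0085114 + 0.010965) = 1/1.0195 = 0.9809
[HCO3⁻] = α₁ × DIC = 0.9809 × 3.23 = 3.17 mmol/L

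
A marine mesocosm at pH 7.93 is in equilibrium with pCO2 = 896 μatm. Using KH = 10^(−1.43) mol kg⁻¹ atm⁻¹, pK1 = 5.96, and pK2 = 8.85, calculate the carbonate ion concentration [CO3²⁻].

[CO2*] = KH · pCO2 = 10^(−1.43) × 896×10^-6 = 3.329×10^-5 mol/kg
α₀ = 1/(1 + K1/[H⁺] + K1K2/[H⁺]²) = 1/(1 + 10^+1.97 + 10^+1.05) = 0.009475
DIC = [CO2*]/α₀ = 3.329×10^-5 / 0.009475 = 3.514 mmol/kg
[CO3²⁻] = α₂·DIC; α₂ = 0.1063, so [CO3²⁻] = 0.1063 × 3.514 = 0.374 mmol/kg

[CO3²⁻] = 0.374 mmol/kg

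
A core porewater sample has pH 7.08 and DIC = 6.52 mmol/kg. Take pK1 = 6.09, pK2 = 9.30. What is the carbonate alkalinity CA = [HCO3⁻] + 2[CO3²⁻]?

CA = 5.95 mmol/kg

CA = [HCO3⁻] + 2[CO3²⁻] = (α₁ + 2α₂)·DIC
At pH 7.08: [H⁺]/K1 = 10^-0.99 = 0.10233, K2/[H⁺] = 10^-2.22 = 0.0060256
α₁ = 1/(1 + 0.10233 + 0.0060256) = 1/1.1084 = 0.9022; α₂ = α₁·K2/[H⁺] = 0.005437
α₁ + 2α₂ = 0.9131
CA = 0.9131 × 6.52 = 5.95 mmol/kg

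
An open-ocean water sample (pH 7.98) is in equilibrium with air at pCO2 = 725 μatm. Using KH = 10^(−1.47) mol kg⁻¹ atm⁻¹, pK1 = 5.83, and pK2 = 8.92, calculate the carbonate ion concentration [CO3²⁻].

[CO3²⁻] = 0.398 mmol/kg

[CO2*] = KH · pCO2 = 10^(−1.47) × 725×10^-6 = 2.457×10^-5 mol/kg
α₀ = 1/(1 + K1/[H⁺] + K1K2/[H⁺]²) = 1/(1 + 10^+2.15 + 10^+1.21) = 0.006310
DIC = [CO2*]/α₀ = 2.457×10^-5 / 0.006310 = 3.893 mmol/kg
[CO3²⁻] = α₂·DIC; α₂ = 0.1023, so [CO3²⁻] = 0.1023 × 3.893 = 0.398 mmol/kg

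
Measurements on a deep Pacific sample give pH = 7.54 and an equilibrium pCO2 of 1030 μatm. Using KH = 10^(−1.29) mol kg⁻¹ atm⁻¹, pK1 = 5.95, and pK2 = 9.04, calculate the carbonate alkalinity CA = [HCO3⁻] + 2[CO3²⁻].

CA = 2.19 mmol/kg

[CO2*] = KH · pCO2 = 10^(−1.29) × 1030×10^-6 = 5.282×10^-5 mol/kg
α₀ = 1/(1 + K1/[H⁺] + K1K2/[H⁺]²) = 1/(1 + 10^+1.59 + 10^+0.09) = 0.02431
DIC = [CO2*]/α₀ = 5.282×10^-5 / 0.02431 = 2.173 mmol/kg
CA = (α₁ + 2α₂)·DIC = (0.9458 + 2×0.02991) × 2.173 = 2.19 mmol/kg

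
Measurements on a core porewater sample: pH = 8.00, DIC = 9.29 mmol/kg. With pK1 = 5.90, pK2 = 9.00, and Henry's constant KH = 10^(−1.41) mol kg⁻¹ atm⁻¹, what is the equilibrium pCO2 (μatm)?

α₀ = 1 / (1 + K1/[H⁺] + K1K2/[H⁺]²) = 1 / (1 + 10^+2.10 + 10^+1.10)
   = 1 / (1 + 125.89 + 12.589) = 1/139.48 = 0.007169
[CO2*] = α₀ × DIC = 0.007169 × 9.29 = 0.06660 mmol/kg
pCO2 = [CO2*]/KH = 6.660×10^-5 / 3.890×10^-2 = 1710 μatm

pCO2 = 1710 μatm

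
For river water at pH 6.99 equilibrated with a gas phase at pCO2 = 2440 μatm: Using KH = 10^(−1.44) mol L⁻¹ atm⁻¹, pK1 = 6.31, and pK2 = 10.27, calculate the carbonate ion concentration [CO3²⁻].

[CO2*] = KH · pCO2 = 10^(−1.44) × 2440×10^-6 = 8.859×10^-5 mol/L
α₀ = 1/(1 + K1/[H⁺] + K1K2/[H⁺]²) = 1/(1 + 10^+0.68 + 10^-2.60) = 0.1727
DIC = [CO2*]/α₀ = 8.859×10^-5 / 0.1727 = 0.5128 mmol/L
[CO3²⁻] = α₂·DIC; α₂ = 0.0004339, so [CO3²⁻] = 0.0004339 × 0.5128 = 0.000223 mmol/L = 0.223 μmol/L

[CO3²⁻] = 0.223 μmol/L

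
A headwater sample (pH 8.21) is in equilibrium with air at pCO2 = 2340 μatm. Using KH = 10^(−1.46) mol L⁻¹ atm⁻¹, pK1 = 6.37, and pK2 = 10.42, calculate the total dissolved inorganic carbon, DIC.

[CO2*] = KH · pCO2 = 10^(−1.46) × 2340×10^-6 = 8.114×10^-5 mol/L
α₀ = 1/(1 + K1/[H⁺] + K1K2/[H⁺]²) = 1/(1 + 10^+1.84 + 10^-0.37) = 0.01416
DIC = [CO2*]/α₀ = 8.114×10^-5 / 0.01416 = 5.73 mmol/L

DIC = 5.73 mmol/L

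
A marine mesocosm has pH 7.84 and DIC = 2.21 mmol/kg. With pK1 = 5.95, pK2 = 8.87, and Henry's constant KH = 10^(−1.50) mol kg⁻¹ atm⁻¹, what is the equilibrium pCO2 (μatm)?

pCO2 = 814 μatm

α₀ = 1 / (1 + K1/[H⁺] + K1K2/[H⁺]²) = 1 / (1 + 10^+1.89 + 10^+0.86)
   = 1 / (1 + 77.625 + 7.2444) = 1/85.869 = 0.01165
[CO2*] = α₀ × DIC = 0.01165 × 2.21 = 0.02574 mmol/kg
pCO2 = [CO2*]/KH = 2.574×10^-5 / 3.162×10^-2 = 814 μatm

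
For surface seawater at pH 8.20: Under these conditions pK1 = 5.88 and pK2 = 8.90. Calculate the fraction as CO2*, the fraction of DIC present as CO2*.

α₀ = 1 / (1 + K1/[H⁺] + K1K2/[H⁺]²) = 1 / (1 + 10^+2.32 + 10^+1.62)
   = 1 / (1 + 208.93 + 41.687) = 1/251.62 = 0.003974

α₀ = 0.00397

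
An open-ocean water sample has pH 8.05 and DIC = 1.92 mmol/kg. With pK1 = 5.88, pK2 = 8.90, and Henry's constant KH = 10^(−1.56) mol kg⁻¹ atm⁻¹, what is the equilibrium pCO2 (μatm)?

α₀ = 1 / (1 + K1/[H⁺] + K1K2/[H⁺]²) = 1 / (1 + 10^+2.17 + 10^+1.32)
   = 1 / (1 + 147.91 + 20.893) = 1/169.80 = 0.005889
[CO2*] = α₀ × DIC = 0.005889 × 1.92 = 0.01131 mmol/kg = 11.31 μmol/kg
pCO2 = [CO2*]/KH = 1.131×10^-5 / 2.754×10^-2 = 411 μatm

pCO2 = 411 μatm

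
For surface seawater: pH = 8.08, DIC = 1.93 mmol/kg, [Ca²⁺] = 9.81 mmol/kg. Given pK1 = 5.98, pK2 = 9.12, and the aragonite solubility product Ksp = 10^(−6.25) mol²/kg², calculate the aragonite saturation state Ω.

Ω = 2.79

α₂ = 1 / (1 + [H⁺]/K2 + [H⁺]²/(K1K2)) = 1 / (1 + 10^+1.04 + 10^-1.06)
   = 1 / (1 + 10.965 + 0.087096) = 1/12.052 = 0.08297
[CO3²⁻] = α₂ × DIC = 0.08297 × 1.93 = 0.1601 mmol/kg
Ksp = 10^(−6.25) = 5.623×10^-7
Ω = [Ca²⁺][CO3²⁻]/Ksp = (9.81×10^-3)(1.601×10^-4) / 5.623×10^-7 = 2.79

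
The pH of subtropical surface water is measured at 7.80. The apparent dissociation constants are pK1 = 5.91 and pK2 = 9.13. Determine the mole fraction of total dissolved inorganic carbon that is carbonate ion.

α₂ = 1 / (1 + [H⁺]/K2 + [H⁺]²/(K1K2)) = 1 / (1 + 10^+1.33 + 10^-0.56)
   = 1 / (1 + 21.380 + 0.27542) = 1/22.655 = 0.04414

α₂ = 0.0441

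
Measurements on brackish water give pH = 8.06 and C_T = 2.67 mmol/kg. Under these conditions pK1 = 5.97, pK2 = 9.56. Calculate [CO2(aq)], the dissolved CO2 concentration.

[CO2*] = 0.0209 mmol/kg

α₀ = 1 / (1 + K1/[H⁺] + K1K2/[H⁺]²) = 1 / (1 + 10^+2.09 + 10^+0.59)
   = 1 / (1 + 123.03 + 3.8905) = 1/127.92 = 0.007818
[CO2*] = α₀ × DIC = 0.007818 × 2.67 = 0.0209 mmol/kg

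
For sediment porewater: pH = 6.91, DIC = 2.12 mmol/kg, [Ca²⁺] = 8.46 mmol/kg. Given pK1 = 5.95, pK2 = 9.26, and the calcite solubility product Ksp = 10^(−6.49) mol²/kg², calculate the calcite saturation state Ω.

α₂ = 1 / (1 + [H⁺]/K2 + [H⁺]²/(K1K2)) = 1 / (1 + 10^+2.35 + 10^+1.39)
   = 1 / (1 + 223.87 + 24.547) = 1/249.42 = 0.004009
[CO3²⁻] = α₂ × DIC = 0.004009 × 2.12 = 0.008500 mmol/kg = 8.500 μmol/kg
Ksp = 10^(−6.49) = 3.236×10^-7
Ω = [Ca²⁺][CO3²⁻]/Ksp = (8.46×10^-3)(8.500×10^-6) / 3.236×10^-7 = 0.222

Ω = 0.222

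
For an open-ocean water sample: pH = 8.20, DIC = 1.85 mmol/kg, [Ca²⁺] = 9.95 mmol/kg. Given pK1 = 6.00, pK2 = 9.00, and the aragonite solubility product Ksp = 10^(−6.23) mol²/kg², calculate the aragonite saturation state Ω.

Ω = 4.25

α₂ = 1 / (1 + [H⁺]/K2 + [H⁺]²/(K1K2)) = 1 / (1 + 10^+0.80 + 10^-1.40)
   = 1 / (1 + 6.3096 + 0.039811) = 1/7.3494 = 0.1361
[CO3²⁻] = α₂ × DIC = 0.1361 × 1.85 = 0.2517 mmol/kg
Ksp = 10^(−6.23) = 5.888×10^-7
Ω = [Ca²⁺][CO3²⁻]/Ksp = (9.95×10^-3)(2.517×10^-4) / 5.888×10^-7 = 4.25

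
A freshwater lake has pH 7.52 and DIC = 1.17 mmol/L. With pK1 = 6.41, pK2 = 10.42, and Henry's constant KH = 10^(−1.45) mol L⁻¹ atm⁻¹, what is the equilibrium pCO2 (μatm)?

α₀ = 1 / (1 + K1/[H⁺] + K1K2/[H⁺]²) = 1 / (1 + 10^+1.11 + 10^-1.79)
   = 1 / (1 + 12.882 + 0.016218) = 1/13.899 = 0.07195
[CO2*] = α₀ × DIC = 0.07195 × 1.17 = 0.08418 mmol/L
pCO2 = [CO2*]/KH = 8.418×10^-5 / 3.548×10^-2 = 2370 μatm

pCO2 = 2370 μatm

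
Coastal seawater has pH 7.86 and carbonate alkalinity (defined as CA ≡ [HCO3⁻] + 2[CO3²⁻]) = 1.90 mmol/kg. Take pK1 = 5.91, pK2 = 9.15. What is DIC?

DIC = 1.83 mmol/kg

CA = [HCO3⁻] + 2[CO3²⁻] = (α₁ + 2α₂)·DIC
At pH 7.86: [H⁺]/K1 = 10^-1.95 = 0.011220, K2/[H⁺] = 10^-1.29 = 0.051286
α₁ = 1/(1 + 0.011220 + 0.051286) = 1/1.0625 = 0.9412; α₂ = α₁·K2/[H⁺] = 0.04827
α₁ + 2α₂ = 1.0377
DIC = CA / (α₁ + 2α₂) = 1.90 / 1.0377 = 1.83 mmol/kg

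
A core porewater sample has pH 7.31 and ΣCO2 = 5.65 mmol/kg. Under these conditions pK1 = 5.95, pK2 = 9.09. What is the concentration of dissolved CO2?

[CO2*] = 0.233 mmol/kg

α₀ = 1 / (1 + K1/[H⁺] + K1K2/[H⁺]²) = 1 / (1 + 10^+1.36 + 10^-0.42)
   = 1 / (1 + 22.909 + 0.38019) = 1/24.289 = 0.04117
[CO2*] = α₀ × DIC = 0.04117 × 5.65 = 0.233 mmol/kg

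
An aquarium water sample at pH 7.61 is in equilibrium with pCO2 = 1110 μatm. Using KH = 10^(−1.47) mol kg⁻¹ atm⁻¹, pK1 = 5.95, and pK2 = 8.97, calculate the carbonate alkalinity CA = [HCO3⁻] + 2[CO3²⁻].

[CO2*] = KH · pCO2 = 10^(−1.47) × 1110×10^-6 = 3.761×10^-5 mol/kg
α₀ = 1/(1 + K1/[H⁺] + K1K2/[H⁺]²) = 1/(1 + 10^+1.66 + 10^+0.30) = 0.02053
DIC = [CO2*]/α₀ = 3.761×10^-5 / 0.02053 = 1.832 mmol/kg
CA = (α₁ + 2α₂)·DIC = (0.9385 + 2×0.04097) × 1.832 = 1.87 mmol/kg

CA = 1.87 mmol/kg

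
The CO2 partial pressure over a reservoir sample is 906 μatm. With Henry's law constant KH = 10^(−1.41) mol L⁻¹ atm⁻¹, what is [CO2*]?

KH = 10^(−1.41) = 3.890×10^-2 mol L⁻¹ atm⁻¹
[CO2*] = KH · pCO2 = 3.890×10^-2 × 906×10^-6 atm = 3.52×10^-5 mol/L

[CO2*] = 35.2 μmol/L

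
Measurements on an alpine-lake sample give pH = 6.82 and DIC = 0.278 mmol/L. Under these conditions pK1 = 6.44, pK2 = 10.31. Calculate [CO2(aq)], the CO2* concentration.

α₀ = 1 / (1 + K1/[H⁺] + K1K2/[H⁺]²) = 1 / (1 + 10^+0.38 + 10^-3.11)
   = 1 / (1 + 2.3988 + 0.00077625) = 1/3.3996 = 0.2942
[CO2*] = α₀ × DIC = 0.2942 × 0.278 = 0.0818 mmol/L

[CO2*] = 0.0818 mmol/L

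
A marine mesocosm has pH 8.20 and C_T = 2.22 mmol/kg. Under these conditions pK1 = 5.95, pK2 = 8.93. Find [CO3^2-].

[CO3²⁻] = 0.347 mmol/kg

α₂ = 1 / (1 + [H⁺]/K2 + [H⁺]²/(K1K2)) = 1 / (1 + 10^+0.73 + 10^-1.52)
   = 1 / (1 + 5.3703 + 0.030200) = 1/6.4005 = 0.1562
[CO3²⁻] = α₂ × DIC = 0.1562 × 2.22 = 0.347 mmol/kg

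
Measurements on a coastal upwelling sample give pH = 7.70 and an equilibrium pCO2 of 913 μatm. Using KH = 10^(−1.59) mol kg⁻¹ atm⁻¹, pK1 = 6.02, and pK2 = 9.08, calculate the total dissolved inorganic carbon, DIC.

[CO2*] = KH · pCO2 = 10^(−1.59) × 913×10^-6 = 2.347×10^-5 mol/kg
α₀ = 1/(1 + K1/[H⁺] + K1K2/[H⁺]²) = 1/(1 + 10^+1.68 + 10^+0.30) = 0.01966
DIC = [CO2*]/α₀ = 2.347×10^-5 / 0.01966 = 1.19 mmol/kg

DIC = 1.19 mmol/kg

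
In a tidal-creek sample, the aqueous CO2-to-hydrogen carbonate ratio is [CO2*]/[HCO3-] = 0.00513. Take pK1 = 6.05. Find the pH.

From K1 = [H⁺][HCO3-]/[CO2*]:  pH = pK1 − log₁₀([CO2*]/[HCO3-])
log₁₀(0.00513) = -2.290
pH = 6.05 − (-2.290) = 8.34

pH = 8.34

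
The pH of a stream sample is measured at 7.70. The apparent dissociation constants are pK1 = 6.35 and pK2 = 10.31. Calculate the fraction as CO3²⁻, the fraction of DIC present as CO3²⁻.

α₂ = 1 / (1 + [H⁺]/K2 + [H⁺]²/(K1K2)) = 1 / (1 + 10^+2.61 + 10^+1.26)
   = 1 / (1 + 407.38 + 18.197) = 1/426.58 = 0.002344

α₂ = 0.00234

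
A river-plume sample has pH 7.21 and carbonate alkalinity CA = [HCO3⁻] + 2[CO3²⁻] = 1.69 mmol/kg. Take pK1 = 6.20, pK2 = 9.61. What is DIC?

CA = [HCO3⁻] + 2[CO3²⁻] = (α₁ + 2α₂)·DIC
At pH 7.21: [H⁺]/K1 = 10^-1.01 = 0.097724, K2/[H⁺] = 10^-2.40 = 0.0039811
α₁ = 1/(1 + 0.097724 + 0.0039811) = 1/1.1017 = 0.9077; α₂ = α₁·K2/[H⁺] = 0.003614
α₁ + 2α₂ = 0.9149
DIC = CA / (α₁ + 2α₂) = 1.69 / 0.9149 = 1.85 mmol/kg

DIC = 1.85 mmol/kg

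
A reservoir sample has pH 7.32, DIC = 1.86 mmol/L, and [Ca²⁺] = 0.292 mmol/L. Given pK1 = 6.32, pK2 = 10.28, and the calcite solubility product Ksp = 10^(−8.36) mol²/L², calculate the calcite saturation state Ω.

α₂ = 1 / (1 + [H⁺]/K2 + [H⁺]²/(K1K2)) = 1 / (1 + 10^+2.96 + 10^+1.96)
   = 1 / (1 + 912.01 + 91.201) = 1/1004.2 = 0.0009958
[CO3²⁻] = α₂ × DIC = 0.0009958 × 1.86 = 0.001852 mmol/L = 1.852 μmol/L
Ksp = 10^(−8.36) = 4.365×10^-9
Ω = [Ca²⁺][CO3²⁻]/Ksp = (0.292×10^-3)(1.852×10^-6) / 4.365×10^-9 = 0.124

Ω = 0.124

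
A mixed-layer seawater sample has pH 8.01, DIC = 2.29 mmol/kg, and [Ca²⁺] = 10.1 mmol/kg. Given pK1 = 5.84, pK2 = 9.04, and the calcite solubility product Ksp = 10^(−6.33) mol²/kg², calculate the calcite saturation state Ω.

α₂ = 1 / (1 + [H⁺]/K2 + [H⁺]²/(K1K2)) = 1 / (1 + 10^+1.03 + 10^-1.14)
   = 1 / (1 + 10.715 + 0.072444) = 1/11.788 = 0.08483
[CO3²⁻] = α₂ × DIC = 0.08483 × 2.29 = 0.1943 mmol/kg
Ksp = 10^(−6.33) = 4.677×10^-7
Ω = [Ca²⁺][CO3²⁻]/Ksp = (10.1×10^-3)(1.943×10^-4) / 4.677×10^-7 = 4.19

Ω = 4.19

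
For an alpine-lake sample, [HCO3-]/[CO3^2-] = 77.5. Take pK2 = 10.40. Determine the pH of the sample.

pH = 8.51

From K2 = [H⁺][CO3^2-]/[HCO3-]:  pH = pK2 − log₁₀([HCO3-]/[CO3^2-])
log₁₀(77.5) = +1.889
pH = 10.40 − (+1.889) = 8.51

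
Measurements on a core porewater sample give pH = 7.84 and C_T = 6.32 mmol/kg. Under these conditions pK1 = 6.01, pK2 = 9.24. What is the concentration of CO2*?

[CO2*] = 0.0886 mmol/kg

α₀ = 1 / (1 + K1/[H⁺] + K1K2/[H⁺]²) = 1 / (1 + 10^+1.83 + 10^+0.43)
   = 1 / (1 + 67.608 + 2.6915) = 1/71.300 = 0.01403
[CO2*] = α₀ × DIC = 0.01403 × 6.32 = 0.0886 mmol/kg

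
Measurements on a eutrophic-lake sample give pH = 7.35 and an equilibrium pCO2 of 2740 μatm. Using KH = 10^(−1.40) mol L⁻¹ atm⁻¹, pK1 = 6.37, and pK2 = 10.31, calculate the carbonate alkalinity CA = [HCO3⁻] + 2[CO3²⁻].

[CO2*] = KH · pCO2 = 10^(−1.40) × 2740×10^-6 = 1.091×10^-4 mol/L
α₀ = 1/(1 + K1/[H⁺] + K1K2/[H⁺]²) = 1/(1 + 10^+0.98 + 10^-1.98) = 0.09469
DIC = [CO2*]/α₀ = 1.091×10^-4 / 0.09469 = 1.152 mmol/L
CA = (α₁ + 2α₂)·DIC = (0.9043 + 2×0.0009916) × 1.152 = 1.04 mmol/L

CA = 1.04 mmol/L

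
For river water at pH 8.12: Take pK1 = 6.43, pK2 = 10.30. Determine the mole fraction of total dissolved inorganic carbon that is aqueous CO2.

α₀ = 1 / (1 + K1/[H⁺] + K1K2/[H⁺]²) = 1 / (1 + 10^+1.69 + 10^-0.49)
   = 1 / (1 + 48.978 + 0.32359) = 1/50.301 = 0.01988

α₀ = 0.0199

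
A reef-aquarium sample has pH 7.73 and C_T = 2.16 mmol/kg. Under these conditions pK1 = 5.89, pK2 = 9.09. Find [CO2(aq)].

[CO2*] = 0.0295 mmol/kg

α₀ = 1 / (1 + K1/[H⁺] + K1K2/[H⁺]²) = 1 / (1 + 10^+1.84 + 10^+0.48)
   = 1 / (1 + 69.183 + 3.0200) = 1/73.203 = 0.01366
[CO2*] = α₀ × DIC = 0.01366 × 2.16 = 0.0295 mmol/kg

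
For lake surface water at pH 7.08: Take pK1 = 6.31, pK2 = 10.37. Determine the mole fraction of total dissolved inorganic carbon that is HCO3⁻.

α₁ = 0.854

α₁ = 1 / (1 + [H⁺]/K1 + K2/[H⁺]) = 1 / (1 + 10^-0.77 + 10^-3.29)
   = 1 / (1 + 0.16982 + 0.00051286) = 1/1.1703 = 0.8545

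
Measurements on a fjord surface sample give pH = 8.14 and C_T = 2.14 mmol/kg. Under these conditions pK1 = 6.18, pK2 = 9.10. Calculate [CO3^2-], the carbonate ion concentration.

α₂ = 1 / (1 + [H⁺]/K2 + [H⁺]²/(K1K2)) = 1 / (1 + 10^+0.96 + 10^-1.00)
   = 1 / (1 + 9.1201 + 0.10000) = 1/10.220 = 0.09785
[CO3²⁻] = α₂ × DIC = 0.09785 × 2.14 = 0.209 mmol/kg

[CO3²⁻] = 0.209 mmol/kg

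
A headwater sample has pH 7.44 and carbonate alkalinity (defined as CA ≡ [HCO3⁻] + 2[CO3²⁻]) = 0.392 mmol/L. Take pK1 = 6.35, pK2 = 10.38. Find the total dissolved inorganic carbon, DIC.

DIC = 0.423 mmol/L

CA = [HCO3⁻] + 2[CO3²⁻] = (α₁ + 2α₂)·DIC
At pH 7.44: [H⁺]/K1 = 10^-1.09 = 0.081283, K2/[H⁺] = 10^-2.94 = 0.0011482
α₁ = 1/(1 + 0.081283 + 0.0011482) = 1/1.0824 = 0.9238; α₂ = α₁·K2/[H⁺] = 0.001061
α₁ + 2α₂ = 0.9260
DIC = CA / (α₁ + 2α₂) = 0.392 / 0.9260 = 0.423 mmol/L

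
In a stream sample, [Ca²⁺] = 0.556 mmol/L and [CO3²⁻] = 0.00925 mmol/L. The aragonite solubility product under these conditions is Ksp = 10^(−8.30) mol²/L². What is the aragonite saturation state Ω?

Ksp = 10^(−8.30) = 5.012×10^-9
Ω = [Ca²⁺][CO3²⁻]/Ksp = (0.556×10^-3)(0.00925×10^-3) / 5.012×10^-9 = 1.03

Ω = 1.03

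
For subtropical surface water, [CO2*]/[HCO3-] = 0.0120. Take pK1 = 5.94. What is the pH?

From K1 = [H⁺][HCO3-]/[CO2*]:  pH = pK1 − log₁₀([CO2*]/[HCO3-])
log₁₀(0.0120) = -1.921
pH = 5.94 − (-1.921) = 7.86

pH = 7.86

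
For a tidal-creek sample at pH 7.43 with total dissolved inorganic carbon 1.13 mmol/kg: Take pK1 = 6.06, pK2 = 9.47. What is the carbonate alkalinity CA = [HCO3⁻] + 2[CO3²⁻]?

CA = [HCO3⁻] + 2[CO3²⁻] = (α₁ + 2α₂)·DIC
At pH 7.43: [H⁺]/K1 = 10^-1.37 = 0.042658, K2/[H⁺] = 10^-2.04 = 0.0091201
α₁ = 1/(1 + 0.042658 + 0.0091201) = 1/1.0518 = 0.9508; α₂ = α₁·K2/[H⁺] = 0.008671
α₁ + 2α₂ = 0.9681
CA = 0.9681 × 1.13 = 1.09 mmol/kg

CA = 1.09 mmol/kg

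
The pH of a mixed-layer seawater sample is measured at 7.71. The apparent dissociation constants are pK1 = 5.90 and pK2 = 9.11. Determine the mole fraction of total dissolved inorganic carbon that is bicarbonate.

α₁ = 0.948

α₁ = 1 / (1 + [H⁺]/K1 + K2/[H⁺]) = 1 / (1 + 10^-1.81 + 10^-1.40)
   = 1 / (1 + 0.015488 + 0.039811) = 1/1.0553 = 0.9476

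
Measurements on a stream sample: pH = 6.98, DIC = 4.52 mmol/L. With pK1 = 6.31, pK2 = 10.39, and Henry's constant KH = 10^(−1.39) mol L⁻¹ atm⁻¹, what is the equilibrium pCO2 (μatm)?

α₀ = 1 / (1 + K1/[H⁺] + K1K2/[H⁺]²) = 1 / (1 + 10^+0.67 + 10^-2.74)
   = 1 / (1 + 4.6774 + 0.0018197) = 1/5.6792 = 0.1761
[CO2*] = α₀ × DIC = 0.1761 × 4.52 = 0.7959 mmol/L
pCO2 = [CO2*]/KH = 7.959×10^-4 / 4.074×10^-2 = 1.95×10^4 μatm

pCO2 = 1.95×10^4 μatm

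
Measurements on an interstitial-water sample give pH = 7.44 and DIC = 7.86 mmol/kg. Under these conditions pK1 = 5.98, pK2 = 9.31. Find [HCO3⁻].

[HCO3⁻] = 7.50 mmol/kg

α₁ = 1 / (1 + [H⁺]/K1 + K2/[H⁺]) = 1 / (1 + 10^-1.46 + 10^-1.87)
   = 1 / (1 + 0.034674 + 0.013490) = 1/1.0482 = 0.9540
[HCO3⁻] = α₁ × DIC = 0.9540 × 7.86 = 7.50 mmol/kg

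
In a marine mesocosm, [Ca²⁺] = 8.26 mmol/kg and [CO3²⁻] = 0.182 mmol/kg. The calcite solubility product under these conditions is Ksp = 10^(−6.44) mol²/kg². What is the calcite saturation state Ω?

Ksp = 10^(−6.44) = 3.631×10^-7
Ω = [Ca²⁺][CO3²⁻]/Ksp = (8.26×10^-3)(0.182×10^-3) / 3.631×10^-7 = 4.14

Ω = 4.14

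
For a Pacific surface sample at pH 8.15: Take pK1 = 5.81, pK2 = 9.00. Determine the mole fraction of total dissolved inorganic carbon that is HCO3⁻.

α₁ = 1 / (1 + [H⁺]/K1 + K2/[H⁺]) = 1 / (1 + 10^-2.34 + 10^-0.85)
   = 1 / (1 + 0.0045709 + 0.14125) = 1/1.1458 = 0.8727

α₁ = 0.873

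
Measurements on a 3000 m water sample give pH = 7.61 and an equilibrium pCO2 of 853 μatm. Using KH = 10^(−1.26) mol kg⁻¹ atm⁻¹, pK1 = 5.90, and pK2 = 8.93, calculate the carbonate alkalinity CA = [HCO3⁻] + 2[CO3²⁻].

CA = 2.63 mmol/kg

[CO2*] = KH · pCO2 = 10^(−1.26) × 853×10^-6 = 4.688×10^-5 mol/kg
α₀ = 1/(1 + K1/[H⁺] + K1K2/[H⁺]²) = 1/(1 + 10^+1.71 + 10^+0.39) = 0.01827
DIC = [CO2*]/α₀ = 4.688×10^-5 / 0.01827 = 2.566 mmol/kg
CA = (α₁ + 2α₂)·DIC = (0.9369 + 2×0.04484) × 2.566 = 2.63 mmol/kg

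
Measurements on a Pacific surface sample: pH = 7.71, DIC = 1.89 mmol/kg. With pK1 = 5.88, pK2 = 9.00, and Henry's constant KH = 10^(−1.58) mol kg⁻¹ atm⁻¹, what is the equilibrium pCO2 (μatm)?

α₀ = 1 / (1 + K1/[H⁺] + K1K2/[H⁺]²) = 1 / (1 + 10^+1.83 + 10^+0.54)
   = 1 / (1 + 67.608 + 3.4674) = 1/72.076 = 0.01387
[CO2*] = α₀ × DIC = 0.01387 × 1.89 = 0.02622 mmol/kg
pCO2 = [CO2*]/KH = 2.622×10^-5 / 2.630×10^-2 = 997 μatm

pCO2 = 997 μatm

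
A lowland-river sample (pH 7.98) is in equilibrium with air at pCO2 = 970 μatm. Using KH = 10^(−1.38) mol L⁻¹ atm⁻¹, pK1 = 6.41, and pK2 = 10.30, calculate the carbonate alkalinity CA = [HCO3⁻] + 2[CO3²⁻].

CA = 1.52 mmol/L

[CO2*] = KH · pCO2 = 10^(−1.38) × 970×10^-6 = 4.044×10^-5 mol/L
α₀ = 1/(1 + K1/[H⁺] + K1K2/[H⁺]²) = 1/(1 + 10^+1.57 + 10^-0.75) = 0.02609
DIC = [CO2*]/α₀ = 4.044×10^-5 / 0.02609 = 1.550 mmol/L
CA = (α₁ + 2α₂)·DIC = (0.9693 + 2×0.004639) × 1.550 = 1.52 mmol/L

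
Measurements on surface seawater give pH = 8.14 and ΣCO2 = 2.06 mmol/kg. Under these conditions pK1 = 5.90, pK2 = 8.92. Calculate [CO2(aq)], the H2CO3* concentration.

α₀ = 1 / (1 + K1/[H⁺] + K1K2/[H⁺]²) = 1 / (1 + 10^+2.24 + 10^+1.46)
   = 1 / (1 + 173.78 + 28.840) = 1/203.62 = 0.004911
[CO2*] = α₀ × DIC = 0.004911 × 2.06 = 0.0101 mmol/kg = 10.1 μmol/kg

[CO2*] = 10.1 μmol/kg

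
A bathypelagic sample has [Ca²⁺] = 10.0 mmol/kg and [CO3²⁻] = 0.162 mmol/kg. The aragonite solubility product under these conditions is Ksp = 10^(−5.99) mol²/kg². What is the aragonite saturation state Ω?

Ω = 1.58

Ksp = 10^(−5.99) = 1.023×10^-6
Ω = [Ca²⁺][CO3²⁻]/Ksp = (10.0×10^-3)(0.162×10^-3) / 1.023×10^-6 = 1.58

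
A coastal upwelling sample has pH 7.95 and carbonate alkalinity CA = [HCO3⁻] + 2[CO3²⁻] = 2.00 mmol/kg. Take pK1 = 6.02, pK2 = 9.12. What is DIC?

DIC = 1.90 mmol/kg

CA = [HCO3⁻] + 2[CO3²⁻] = (α₁ + 2α₂)·DIC
At pH 7.95: [H⁺]/K1 = 10^-1.93 = 0.011749, K2/[H⁺] = 10^-1.17 = 0.067608
α₁ = 1/(1 + 0.011749 + 0.067608) = 1/1.0794 = 0.9265; α₂ = α₁·K2/[H⁺] = 0.06264
α₁ + 2α₂ = 1.0518
DIC = CA / (α₁ + 2α₂) = 2.00 / 1.0518 = 1.90 mmol/kg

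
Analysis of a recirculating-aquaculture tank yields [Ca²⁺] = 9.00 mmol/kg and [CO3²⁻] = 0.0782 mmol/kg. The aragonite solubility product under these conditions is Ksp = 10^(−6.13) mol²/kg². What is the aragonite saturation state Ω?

Ω = 0.949

Ksp = 10^(−6.13) = 7.413×10^-7
Ω = [Ca²⁺][CO3²⁻]/Ksp = (9.00×10^-3)(0.0782×10^-3) / 7.413×10^-7 = 0.949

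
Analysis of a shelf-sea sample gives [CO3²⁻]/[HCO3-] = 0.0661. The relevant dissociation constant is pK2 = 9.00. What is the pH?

From K2 = [H⁺][CO3²⁻]/[HCO3-]:  pH = pK2 + log₁₀([CO3²⁻]/[HCO3-])
log₁₀(0.0661) = -1.180
pH = 9.00 + (-1.180) = 7.82

pH = 7.82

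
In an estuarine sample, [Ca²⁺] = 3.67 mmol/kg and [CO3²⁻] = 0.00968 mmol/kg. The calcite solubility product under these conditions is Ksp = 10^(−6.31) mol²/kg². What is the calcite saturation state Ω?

Ksp = 10^(−6.31) = 4.898×10^-7
Ω = [Ca²⁺][CO3²⁻]/Ksp = (3.67×10^-3)(0.00968×10^-3) / 4.898×10^-7 = 0.0725

Ω = 0.0725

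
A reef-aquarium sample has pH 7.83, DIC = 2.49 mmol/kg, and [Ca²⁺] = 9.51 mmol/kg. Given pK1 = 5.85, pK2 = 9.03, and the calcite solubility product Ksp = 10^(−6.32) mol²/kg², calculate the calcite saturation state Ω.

α₂ = 1 / (1 + [H⁺]/K2 + [H⁺]²/(K1K2)) = 1 / (1 + 10^+1.20 + 10^-0.78)
   = 1 / (1 + 15.849 + 0.16596) = 1/17.015 = 0.05877
[CO3²⁻] = α₂ × DIC = 0.05877 × 2.49 = 0.1463 mmol/kg
Ksp = 10^(−6.32) = 4.786×10^-7
Ω = [Ca²⁺][CO3²⁻]/Ksp = (9.51×10^-3)(1.463×10^-4) / 4.786×10^-7 = 2.91

Ω = 2.91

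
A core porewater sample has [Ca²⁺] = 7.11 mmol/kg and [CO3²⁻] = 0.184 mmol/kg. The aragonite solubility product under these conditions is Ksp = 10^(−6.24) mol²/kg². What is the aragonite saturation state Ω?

Ksp = 10^(−6.24) = 5.754×10^-7
Ω = [Ca²⁺][CO3²⁻]/Ksp = (7.11×10^-3)(0.184×10^-3) / 5.754×10^-7 = 2.27

Ω = 2.27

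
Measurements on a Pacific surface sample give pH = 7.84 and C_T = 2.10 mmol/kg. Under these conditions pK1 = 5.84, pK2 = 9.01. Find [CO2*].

[CO2*] = 19.5 μmol/kg

α₀ = 1 / (1 + K1/[H⁺] + K1K2/[H⁺]²) = 1 / (1 + 10^+2.00 + 10^+0.83)
   = 1 / (1 + 100.00 + 6.7608) = 1/107.76 = 0.009280
[CO2*] = α₀ × DIC = 0.009280 × 2.10 = 0.0195 mmol/kg = 19.5 μmol/kg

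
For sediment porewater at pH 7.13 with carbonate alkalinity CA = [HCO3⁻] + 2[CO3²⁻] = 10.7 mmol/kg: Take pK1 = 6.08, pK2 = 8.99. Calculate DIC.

DIC = 11.5 mmol/kg

CA = [HCO3⁻] + 2[CO3²⁻] = (α₁ + 2α₂)·DIC
At pH 7.13: [H⁺]/K1 = 10^-1.05 = 0.089125, K2/[H⁺] = 10^-1.86 = 0.013804
α₁ = 1/(1 + 0.089125 + 0.013804) = 1/1.1029 = 0.9067; α₂ = α₁·K2/[H⁺] = 0.01252
α₁ + 2α₂ = 0.9317
DIC = CA / (α₁ + 2α₂) = 10.7 / 0.9317 = 11.5 mmol/kg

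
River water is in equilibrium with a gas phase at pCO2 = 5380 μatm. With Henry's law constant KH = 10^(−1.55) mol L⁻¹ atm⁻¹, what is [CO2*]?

[CO2*] = 152 μmol/L

KH = 10^(−1.55) = 2.818×10^-2 mol L⁻¹ atm⁻¹
[CO2*] = KH · pCO2 = 2.818×10^-2 × 5380×10^-6 atm = 1.52×10^-4 mol/L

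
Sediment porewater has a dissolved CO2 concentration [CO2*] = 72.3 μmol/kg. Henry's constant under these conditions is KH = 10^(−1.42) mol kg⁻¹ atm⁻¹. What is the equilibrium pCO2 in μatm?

KH = 10^(−1.42) = 3.802×10^-2 mol kg⁻¹ atm⁻¹
pCO2 = [CO2*]/KH = 72.3×10^-6 / 3.802×10^-2 = 1.90×10^-3 atm = 1900 μatm

pCO2 = 1900 μatm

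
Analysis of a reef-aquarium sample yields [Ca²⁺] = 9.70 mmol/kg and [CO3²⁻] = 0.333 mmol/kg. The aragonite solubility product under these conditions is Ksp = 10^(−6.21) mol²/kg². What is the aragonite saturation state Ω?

Ω = 5.24

Ksp = 10^(−6.21) = 6.166×10^-7
Ω = [Ca²⁺][CO3²⁻]/Ksp = (9.70×10^-3)(0.333×10^-3) / 6.166×10^-7 = 5.24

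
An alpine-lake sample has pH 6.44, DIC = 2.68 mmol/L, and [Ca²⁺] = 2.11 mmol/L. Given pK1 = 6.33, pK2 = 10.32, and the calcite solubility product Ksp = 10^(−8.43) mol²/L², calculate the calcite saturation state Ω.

Ω = 0.113

α₂ = 1 / (1 + [H⁺]/K2 + [H⁺]²/(K1K2)) = 1 / (1 + 10^+3.88 + 10^+3.77)
   = 1 / (1 + 7585.8 + 5888.4) = 1/1.3475×10^4 = 7.421×10^-5
[CO3²⁻] = α₂ × DIC = 7.421×10^-5 × 2.68 = 0.0001989 mmol/L = 0.1989 μmol/L
Ksp = 10^(−8.43) = 3.715×10^-9
Ω = [Ca²⁺][CO3²⁻]/Ksp = (2.11×10^-3)(1.989×10^-7) / 3.715×10^-9 = 0.113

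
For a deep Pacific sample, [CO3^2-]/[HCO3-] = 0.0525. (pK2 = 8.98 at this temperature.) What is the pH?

pH = 7.70

From K2 = [H⁺][CO3^2-]/[HCO3-]:  pH = pK2 + log₁₀([CO3^2-]/[HCO3-])
log₁₀(0.0525) = -1.280
pH = 8.98 + (-1.280) = 7.70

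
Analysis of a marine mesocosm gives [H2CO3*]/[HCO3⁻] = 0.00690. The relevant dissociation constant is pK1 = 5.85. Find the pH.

From K1 = [H⁺][HCO3⁻]/[H2CO3*]:  pH = pK1 − log₁₀([H2CO3*]/[HCO3⁻])
log₁₀(0.00690) = -2.161
pH = 5.85 − (-2.161) = 8.01

pH = 8.01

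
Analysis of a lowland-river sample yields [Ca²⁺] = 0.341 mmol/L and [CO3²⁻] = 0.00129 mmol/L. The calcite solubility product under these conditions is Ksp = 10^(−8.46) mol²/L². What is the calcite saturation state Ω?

Ω = 0.127

Ksp = 10^(−8.46) = 3.467×10^-9
Ω = [Ca²⁺][CO3²⁻]/Ksp = (0.341×10^-3)(0.00129×10^-3) / 3.467×10^-9 = 0.127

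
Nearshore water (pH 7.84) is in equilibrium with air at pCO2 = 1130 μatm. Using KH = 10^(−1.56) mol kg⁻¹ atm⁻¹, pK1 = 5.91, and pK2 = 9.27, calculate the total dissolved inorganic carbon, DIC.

[CO2*] = KH · pCO2 = 10^(−1.56) × 1130×10^-6 = 3.112×10^-5 mol/kg
α₀ = 1/(1 + K1/[H⁺] + K1K2/[H⁺]²) = 1/(1 + 10^+1.93 + 10^+0.50) = 0.01120
DIC = [CO2*]/α₀ = 3.112×10^-5 / 0.01120 = 2.78 mmol/kg

DIC = 2.78 mmol/kg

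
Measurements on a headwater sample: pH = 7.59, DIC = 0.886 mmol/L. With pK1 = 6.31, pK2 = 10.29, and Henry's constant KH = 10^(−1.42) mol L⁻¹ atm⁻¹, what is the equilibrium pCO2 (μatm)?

pCO2 = 1160 μatm

α₀ = 1 / (1 + K1/[H⁺] + K1K2/[H⁺]²) = 1 / (1 + 10^+1.28 + 10^-1.42)
   = 1 / (1 + 19.055 + 0.038019) = 1/20.093 = 0.04977
[CO2*] = α₀ × DIC = 0.04977 × 0.886 = 0.04410 mmol/L
pCO2 = [CO2*]/KH = 4.410×10^-5 / 3.802×10^-2 = 1160 μatm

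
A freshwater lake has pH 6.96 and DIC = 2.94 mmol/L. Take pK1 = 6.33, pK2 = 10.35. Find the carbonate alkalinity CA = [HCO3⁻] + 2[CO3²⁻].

CA = [HCO3⁻] + 2[CO3²⁻] = (α₁ + 2α₂)·DIC
At pH 6.96: [H⁺]/K1 = 10^-0.63 = 0.23442, K2/[H⁺] = 10^-3.39 = 0.00040738
α₁ = 1/(1 + 0.23442 + 0.00040738) = 1/1.2348 = 0.8098; α₂ = α₁·K2/[H⁺] = 0.0003299
α₁ + 2α₂ = 0.8105
CA = 0.8105 × 2.94 = 2.38 mmol/L

CA = 2.38 mmol/L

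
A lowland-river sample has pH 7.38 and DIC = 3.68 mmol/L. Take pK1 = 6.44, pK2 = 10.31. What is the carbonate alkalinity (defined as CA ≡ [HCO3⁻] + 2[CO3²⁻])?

CA = [HCO3⁻] + 2[CO3²⁻] = (α₁ + 2α₂)·DIC
At pH 7.38: [H⁺]/K1 = 10^-0.94 = 0.11482, K2/[H⁺] = 10^-2.93 = 0.0011749
α₁ = 1/(1 + 0.11482 + 0.0011749) = 1/1.1160 = 0.8961; α₂ = α₁·K2/[H⁺] = 0.001053
α₁ + 2α₂ = 0.8982
CA = 0.8982 × 3.68 = 3.31 mmol/L

CA = 3.31 mmol/L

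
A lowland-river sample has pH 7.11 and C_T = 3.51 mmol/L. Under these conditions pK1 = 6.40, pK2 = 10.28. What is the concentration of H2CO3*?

[CO2*] = 0.572 mmol/L

α₀ = 1 / (1 + K1/[H⁺] + K1K2/[H⁺]²) = 1 / (1 + 10^+0.71 + 10^-2.46)
   = 1 / (1 + 5.1286 + 0.0034674) = 1/6.1321 = 0.1631
[CO2*] = α₀ × DIC = 0.1631 × 3.51 = 0.572 mmol/L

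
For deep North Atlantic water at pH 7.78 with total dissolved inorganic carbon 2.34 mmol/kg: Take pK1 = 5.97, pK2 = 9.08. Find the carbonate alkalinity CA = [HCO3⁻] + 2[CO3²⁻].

CA = [HCO3⁻] + 2[CO3²⁻] = (α₁ + 2α₂)·DIC
At pH 7.78: [H⁺]/K1 = 10^-1.81 = 0.015488, K2/[H⁺] = 10^-1.30 = 0.050119
α₁ = 1/(1 + 0.015488 + 0.050119) = 1/1.0656 = 0.9384; α₂ = α₁·K2/[H⁺] = 0.04703
α₁ + 2α₂ = 1.0325
CA = 1.0325 × 2.34 = 2.42 mmol/kg

CA = 2.42 mmol/kg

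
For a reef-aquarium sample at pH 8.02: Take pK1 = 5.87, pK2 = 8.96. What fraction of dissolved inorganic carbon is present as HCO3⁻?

α₁ = 1 / (1 + [H⁺]/K1 + K2/[H⁺]) = 1 / (1 + 10^-2.15 + 10^-0.94)
   = 1 / (1 + 0.0070795 + 0.11482) = 1/1.1219 = 0.8913

α₁ = 0.891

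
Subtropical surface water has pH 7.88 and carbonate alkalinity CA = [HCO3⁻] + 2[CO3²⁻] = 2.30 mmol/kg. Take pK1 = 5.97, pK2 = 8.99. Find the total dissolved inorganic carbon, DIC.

CA = [HCO3⁻] + 2[CO3²⁻] = (α₁ + 2α₂)·DIC
At pH 7.88: [H⁺]/K1 = 10^-1.91 = 0.012303, K2/[H⁺] = 10^-1.11 = 0.077625
α₁ = 1/(1 + 0.012303 + 0.077625) = 1/1.0899 = 0.9175; α₂ = α₁·K2/[H⁺] = 0.07122
α₁ + 2α₂ = 1.0599
DIC = CA / (α₁ + 2α₂) = 2.30 / 1.0599 = 2.17 mmol/kg

DIC = 2.17 mmol/kg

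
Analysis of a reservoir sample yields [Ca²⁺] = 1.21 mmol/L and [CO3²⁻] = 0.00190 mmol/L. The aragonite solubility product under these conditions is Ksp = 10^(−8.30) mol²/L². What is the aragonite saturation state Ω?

Ksp = 10^(−8.30) = 5.012×10^-9
Ω = [Ca²⁺][CO3²⁻]/Ksp = (1.21×10^-3)(0.00190×10^-3) / 5.012×10^-9 = 0.459

Ω = 0.459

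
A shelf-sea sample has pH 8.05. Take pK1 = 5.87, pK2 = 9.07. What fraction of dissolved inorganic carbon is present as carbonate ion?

α₂ = 0.0867

α₂ = 1 / (1 + [H⁺]/K2 + [H⁺]²/(K1K2)) = 1 / (1 + 10^+1.02 + 10^-1.16)
   = 1 / (1 + 10.471 + 0.069183) = 1/11.540 = 0.08665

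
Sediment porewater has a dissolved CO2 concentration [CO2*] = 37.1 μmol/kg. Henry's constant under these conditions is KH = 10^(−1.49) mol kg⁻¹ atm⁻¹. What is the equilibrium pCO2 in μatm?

KH = 10^(−1.49) = 3.236×10^-2 mol kg⁻¹ atm⁻¹
pCO2 = [CO2*]/KH = 37.1×10^-6 / 3.236×10^-2 = 1.15×10^-3 atm = 1150 μatm

pCO2 = 1150 μatm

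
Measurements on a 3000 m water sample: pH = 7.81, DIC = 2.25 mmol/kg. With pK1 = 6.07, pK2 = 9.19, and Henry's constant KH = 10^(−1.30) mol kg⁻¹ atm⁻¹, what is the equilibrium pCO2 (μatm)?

α₀ = 1 / (1 + K1/[H⁺] + K1K2/[H⁺]²) = 1 / (1 + 10^+1.74 + 10^+0.36)
   = 1 / (1 + 54.954 + 2.2909) = 1/58.245 = 0.01717
[CO2*] = α₀ × DIC = 0.01717 × 2.25 = 0.03863 mmol/kg
pCO2 = [CO2*]/KH = 3.863×10^-5 / 5.012×10^-2 = 771 μatm

pCO2 = 771 μatm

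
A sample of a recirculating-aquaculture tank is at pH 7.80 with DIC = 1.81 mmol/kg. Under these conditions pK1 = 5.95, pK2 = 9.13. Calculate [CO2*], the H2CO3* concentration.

[CO2*] = 0.0241 mmol/kg

α₀ = 1 / (1 + K1/[H⁺] + K1K2/[H⁺]²) = 1 / (1 + 10^+1.85 + 10^+0.52)
   = 1 / (1 + 70.795 + 3.3113) = 1/75.106 = 0.01331
[CO2*] = α₀ × DIC = 0.01331 × 1.81 = 0.0241 mmol/kg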